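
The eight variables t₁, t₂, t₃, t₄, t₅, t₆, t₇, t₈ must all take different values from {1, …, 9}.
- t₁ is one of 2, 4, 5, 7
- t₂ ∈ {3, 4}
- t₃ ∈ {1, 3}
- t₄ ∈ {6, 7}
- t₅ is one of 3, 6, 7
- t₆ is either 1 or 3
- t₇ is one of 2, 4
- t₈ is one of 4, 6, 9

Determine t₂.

4

The 8 variables together cover exactly {1, 2, 3, 4, 5, 6, 7, 9} — 8 values for 8 variables — and 5 appears only in t₁'s list, so t₁ = 5.
The 7 still-open variables draw from only 7 values {1, 2, 3, 4, 6, 7, 9}, so each is used; only t₇ can be 2, hence t₇ = 2.
The 6 still-open variables together cover exactly {1, 3, 4, 6, 7, 9} — 6 values for 6 variables — and 9 appears only in t₈'s list, so t₈ = 9.
The 5 still-open variables together cover exactly {1, 3, 4, 6, 7} — 5 values for 5 variables — and 4 appears only in t₂'s list, so t₂ = 4.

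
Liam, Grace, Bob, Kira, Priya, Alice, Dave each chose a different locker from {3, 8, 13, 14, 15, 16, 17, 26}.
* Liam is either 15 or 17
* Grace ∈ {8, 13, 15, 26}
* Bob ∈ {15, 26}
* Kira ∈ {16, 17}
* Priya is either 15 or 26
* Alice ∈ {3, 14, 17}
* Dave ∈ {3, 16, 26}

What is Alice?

The 2 variables Bob and Priya are confined to {15, 26}, which locks those values in; drop them from Liam, Grace, Dave.
That leaves Liam = 17. Remove 17 from Kira, Alice.
Kira's domain is down to {16}, so Kira = 16. So Dave can't be 16.
Dave has just one choice, so Dave = 3. Remove 3 from Alice.
So Alice = 14.

14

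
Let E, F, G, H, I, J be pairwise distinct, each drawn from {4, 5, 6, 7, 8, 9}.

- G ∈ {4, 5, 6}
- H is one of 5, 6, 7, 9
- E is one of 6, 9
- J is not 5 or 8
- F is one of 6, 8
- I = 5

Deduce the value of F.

8

I's domain is down to {5}, so I = 5. Eliminate 5 elsewhere: G, H.
Among the 5 still-open variables, 8 fits only F (and all 5 values in {4, 6, 7, 8, 9} must be used), so F = 8.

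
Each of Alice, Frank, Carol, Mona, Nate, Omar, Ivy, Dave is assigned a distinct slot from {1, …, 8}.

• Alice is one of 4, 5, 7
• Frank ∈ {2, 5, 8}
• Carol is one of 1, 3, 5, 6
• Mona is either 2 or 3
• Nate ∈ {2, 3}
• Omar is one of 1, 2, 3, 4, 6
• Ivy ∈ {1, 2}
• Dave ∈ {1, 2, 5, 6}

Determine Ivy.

Among the 8 variables, 7 fits only Alice (and all 8 values in {1, 2, 3, 4, 5, 6, 7, 8} must be used), so Alice = 7.
The 7 still-open variables draw from only 7 values {1, 2, 3, 4, 5, 6, 8}, so each is used; only Omar can be 4, hence Omar = 4.
The 6 still-open variables draw from only 6 values {1, 2, 3, 5, 6, 8}, so each is used; only Frank can be 8, hence Frank = 8.
Mona and Nate between them cover only {2, 3} — a naked pair. Remove those values from Carol, Ivy, Dave.
So Ivy = 1.

1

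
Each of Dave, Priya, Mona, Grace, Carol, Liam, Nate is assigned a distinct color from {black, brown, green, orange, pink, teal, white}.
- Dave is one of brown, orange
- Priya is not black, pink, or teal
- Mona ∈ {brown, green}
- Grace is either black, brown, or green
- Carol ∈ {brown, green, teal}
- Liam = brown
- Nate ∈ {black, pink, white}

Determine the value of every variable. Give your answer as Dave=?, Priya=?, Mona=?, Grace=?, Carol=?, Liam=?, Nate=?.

Dave=orange, Priya=white, Mona=green, Grace=black, Carol=teal, Liam=brown, Nate=pink

Liam has just one choice, so Liam = brown. Strike brown from Dave, Priya, Mona, Grace, Carol.
Dave must be orange (only option left). Strike orange from Priya.
Mona's domain is down to {green}, so Mona = green. Strike green from Priya, Grace, Carol.
Grace has just one choice, so Grace = black. Eliminate black elsewhere: Nate.
Carol must be teal (only option left).
That leaves Priya = white. So Nate can't be white.
Nate's domain is down to {pink}, so Nate = pink.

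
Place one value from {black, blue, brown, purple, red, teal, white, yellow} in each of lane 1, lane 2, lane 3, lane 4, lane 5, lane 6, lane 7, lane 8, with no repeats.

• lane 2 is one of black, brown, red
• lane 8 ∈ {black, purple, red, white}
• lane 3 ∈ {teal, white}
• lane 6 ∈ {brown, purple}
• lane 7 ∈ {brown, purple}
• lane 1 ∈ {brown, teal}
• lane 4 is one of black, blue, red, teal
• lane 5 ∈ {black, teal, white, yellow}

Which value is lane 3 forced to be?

The 8 variables draw from only 8 values {black, blue, brown, purple, red, teal, white, yellow}, so each is used; only lane 4 can be blue, hence lane 4 = blue.
The 7 still-open variables together cover exactly {black, brown, purple, red, teal, white, yellow} — 7 values for 7 variables — and yellow appears only in lane 5's list, so lane 5 = yellow.
The 2 variables lane 6 and lane 7 are confined to {brown, purple}, which locks those values in; drop them from lane 1, lane 2, lane 8.
lane 1 must be teal (only option left). Eliminate teal elsewhere: lane 3.
So lane 3 = white.

white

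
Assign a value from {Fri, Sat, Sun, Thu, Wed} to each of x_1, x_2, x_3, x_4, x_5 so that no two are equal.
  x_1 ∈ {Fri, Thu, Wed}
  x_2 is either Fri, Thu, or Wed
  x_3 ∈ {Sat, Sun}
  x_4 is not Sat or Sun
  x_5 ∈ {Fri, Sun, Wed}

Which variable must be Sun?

Among the 5 variables, Sat fits only x_3 (and all 5 values in {Fri, Sat, Sun, Thu, Wed} must be used), so x_3 = Sat.
The 4 still-open variables draw from only 4 values {Fri, Sun, Thu, Wed}, so each is used; only x_5 can be Sun, hence x_5 = Sun.

x_5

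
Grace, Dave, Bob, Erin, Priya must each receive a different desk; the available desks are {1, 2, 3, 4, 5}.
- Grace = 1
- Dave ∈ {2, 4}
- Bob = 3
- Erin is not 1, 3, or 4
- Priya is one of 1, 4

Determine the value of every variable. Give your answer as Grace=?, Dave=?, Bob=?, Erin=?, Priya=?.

Grace=1, Dave=2, Bob=3, Erin=5, Priya=4

Grace must be 1 (only option left). So Priya can't be 1.
Bob has just one choice, so Bob = 3.
Priya's domain is down to {4}, so Priya = 4. Strike 4 from Dave.
Dave must be 2 (only option left). So Erin can't be 2.
Erin's domain is down to {5}, so Erin = 5.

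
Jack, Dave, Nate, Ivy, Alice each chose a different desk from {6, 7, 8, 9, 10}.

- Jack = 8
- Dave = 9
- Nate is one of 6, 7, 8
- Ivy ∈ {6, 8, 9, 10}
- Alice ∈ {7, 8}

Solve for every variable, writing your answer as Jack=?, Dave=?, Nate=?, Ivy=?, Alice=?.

Jack=8, Dave=9, Nate=6, Ivy=10, Alice=7

Jack has just one choice, so Jack = 8. So Nate, Ivy, Alice can't be 8.
That leaves Dave = 9. So Ivy can't be 9.
That leaves Alice = 7. So Nate can't be 7.
Nate must be 6 (only option left). Remove 6 from Ivy.
Ivy has just one choice, so Ivy = 10.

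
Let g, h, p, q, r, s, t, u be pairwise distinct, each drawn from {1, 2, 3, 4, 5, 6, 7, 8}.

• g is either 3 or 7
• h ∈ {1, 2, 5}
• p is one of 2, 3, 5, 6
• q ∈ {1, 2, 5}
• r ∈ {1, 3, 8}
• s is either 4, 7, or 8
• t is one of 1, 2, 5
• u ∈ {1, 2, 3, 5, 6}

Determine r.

8

Among the 8 variables, 4 fits only s (and all 8 values in {1, 2, 3, 4, 5, 6, 7, 8} must be used), so s = 4.
The 7 still-open variables together cover exactly {1, 2, 3, 5, 6, 7, 8} — 7 values for 7 variables — and 7 appears only in g's list, so g = 7.
Among the 6 still-open variables, 8 fits only r (and all 6 values in {1, 2, 3, 5, 6, 8} must be used), so r = 8.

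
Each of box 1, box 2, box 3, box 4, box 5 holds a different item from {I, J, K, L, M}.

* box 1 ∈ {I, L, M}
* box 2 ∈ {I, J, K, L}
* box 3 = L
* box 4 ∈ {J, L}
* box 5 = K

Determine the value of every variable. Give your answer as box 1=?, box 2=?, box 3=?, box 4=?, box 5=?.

box 3's domain is down to {L}, so box 3 = L. So box 1, box 2, box 4 can't be L.
box 4 must be J (only option left). Strike J from box 2.
That leaves box 5 = K. Strike K from box 2.
box 2 has just one choice, so box 2 = I. Strike I from box 1.
That leaves box 1 = M.

box 1=M, box 2=I, box 3=L, box 4=J, box 5=K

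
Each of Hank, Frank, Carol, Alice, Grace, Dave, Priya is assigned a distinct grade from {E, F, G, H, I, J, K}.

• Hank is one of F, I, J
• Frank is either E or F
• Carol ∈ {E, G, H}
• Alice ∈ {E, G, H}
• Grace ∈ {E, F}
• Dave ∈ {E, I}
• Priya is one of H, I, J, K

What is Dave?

The 7 variables draw from only 7 values {E, F, G, H, I, J, K}, so each is used; only Priya can be K, hence Priya = K.
The 6 still-open variables draw from only 6 values {E, F, G, H, I, J}, so each is used; only Hank can be J, hence Hank = J.
The 5 still-open variables draw from only 5 values {E, F, G, H, I}, so each is used; only Dave can be I, hence Dave = I.

I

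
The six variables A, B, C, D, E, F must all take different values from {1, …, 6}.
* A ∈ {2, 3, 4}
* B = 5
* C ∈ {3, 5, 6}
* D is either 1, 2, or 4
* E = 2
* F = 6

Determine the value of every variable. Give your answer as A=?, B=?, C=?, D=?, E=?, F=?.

B's domain is down to {5}, so B = 5. So C can't be 5.
E's domain is down to {2}, so E = 2. Eliminate 2 elsewhere: A, D.
F has just one choice, so F = 6. Eliminate 6 elsewhere: C.
C's domain is down to {3}, so C = 3. Remove 3 from A.
That leaves A = 4. Eliminate 4 elsewhere: D.
That leaves D = 1.

A=4, B=5, C=3, D=1, E=2, F=6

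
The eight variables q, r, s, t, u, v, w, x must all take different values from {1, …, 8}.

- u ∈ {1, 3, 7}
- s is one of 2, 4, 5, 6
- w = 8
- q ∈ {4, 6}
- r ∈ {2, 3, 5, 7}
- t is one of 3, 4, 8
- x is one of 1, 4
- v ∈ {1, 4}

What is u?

w must be 8 (only option left). Strike 8 from t.
v and x share exactly the 2 values {1, 4}; by pigeonhole those values go to them, so strike 1, 4 from q, s, t, u.
q's domain is down to {6}, so q = 6. Remove 6 from s.
t has just one choice, so t = 3. So r, u can't be 3.
So u = 7.

7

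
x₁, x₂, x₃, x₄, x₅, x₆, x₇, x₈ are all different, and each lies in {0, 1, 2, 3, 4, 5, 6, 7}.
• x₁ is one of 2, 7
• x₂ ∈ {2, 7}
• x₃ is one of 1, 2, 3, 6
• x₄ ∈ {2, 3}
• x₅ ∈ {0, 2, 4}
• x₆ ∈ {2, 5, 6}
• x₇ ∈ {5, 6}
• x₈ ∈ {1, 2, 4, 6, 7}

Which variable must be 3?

Among the 8 variables, 0 fits only x₅ (and all 8 values in {0, 1, 2, 3, 4, 5, 6, 7} must be used), so x₅ = 0.
The 7 still-open variables together cover exactly {1, 2, 3, 4, 5, 6, 7} — 7 values for 7 variables — and 4 appears only in x₈'s list, so x₈ = 4.
The 6 still-open variables draw from only 6 values {1, 2, 3, 5, 6, 7}, so each is used; only x₃ can be 1, hence x₃ = 1.
Among the 5 still-open variables, 3 fits only x₄ (and all 5 values in {2, 3, 5, 6, 7} must be used), so x₄ = 3.

x₄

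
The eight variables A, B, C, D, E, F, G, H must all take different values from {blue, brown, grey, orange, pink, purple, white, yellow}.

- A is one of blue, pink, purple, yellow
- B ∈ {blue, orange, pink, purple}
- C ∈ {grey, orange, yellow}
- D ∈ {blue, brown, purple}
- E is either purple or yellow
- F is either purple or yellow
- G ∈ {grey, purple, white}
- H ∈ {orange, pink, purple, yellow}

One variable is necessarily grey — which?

The 8 variables draw from only 8 values {blue, brown, grey, orange, pink, purple, white, yellow}, so each is used; only D can be brown, hence D = brown.
Among the 7 still-open variables, white fits only G (and all 7 values in {blue, grey, orange, pink, purple, white, yellow} must be used), so G = white.
The 6 still-open variables draw from only 6 values {blue, grey, orange, pink, purple, yellow}, so each is used; only C can be grey, hence C = grey.

C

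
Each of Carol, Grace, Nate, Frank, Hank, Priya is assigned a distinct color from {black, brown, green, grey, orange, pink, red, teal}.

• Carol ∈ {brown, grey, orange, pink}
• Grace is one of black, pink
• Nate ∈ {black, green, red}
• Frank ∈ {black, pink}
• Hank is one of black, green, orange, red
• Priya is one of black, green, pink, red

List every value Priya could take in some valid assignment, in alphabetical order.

The 2 variables Grace and Frank are confined to {black, pink}, which locks those values in; drop them from Carol, Nate, Hank, Priya.
Nate and Priya share exactly the 2 values {green, red}; by pigeonhole those values go to them, so strike green, red from Hank.
That leaves Hank = orange. Strike orange from Carol.
No further eliminations apply; Priya can still be any of green, red.

green, red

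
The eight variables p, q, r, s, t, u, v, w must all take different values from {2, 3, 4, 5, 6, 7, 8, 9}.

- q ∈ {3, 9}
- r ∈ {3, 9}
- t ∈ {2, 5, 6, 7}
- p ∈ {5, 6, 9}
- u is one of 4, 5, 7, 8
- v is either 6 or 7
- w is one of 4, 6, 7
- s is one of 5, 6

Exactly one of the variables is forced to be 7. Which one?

v

The 8 variables together cover exactly {2, 3, 4, 5, 6, 7, 8, 9} — 8 values for 8 variables — and 2 appears only in t's list, so t = 2.
The 7 still-open variables draw from only 7 values {3, 4, 5, 6, 7, 8, 9}, so each is used; only u can be 8, hence u = 8.
The 6 still-open variables together cover exactly {3, 4, 5, 6, 7, 9} — 6 values for 6 variables — and 4 appears only in w's list, so w = 4.
The 5 still-open variables draw from only 5 values {3, 5, 6, 7, 9}, so each is used; only v can be 7, hence v = 7.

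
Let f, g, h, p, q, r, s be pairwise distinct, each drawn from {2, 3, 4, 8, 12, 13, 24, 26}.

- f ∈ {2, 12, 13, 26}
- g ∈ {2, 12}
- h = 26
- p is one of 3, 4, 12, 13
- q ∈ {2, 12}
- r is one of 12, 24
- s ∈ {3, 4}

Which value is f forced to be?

13

h must be 26 (only option left). Eliminate 26 elsewhere: f.
The 6 still-open variables draw from only 6 values {2, 3, 4, 12, 13, 24}, so each is used; only r can be 24, hence r = 24.
g and q between them cover only {2, 12} — a naked pair. Remove those values from f, p.
So f = 13.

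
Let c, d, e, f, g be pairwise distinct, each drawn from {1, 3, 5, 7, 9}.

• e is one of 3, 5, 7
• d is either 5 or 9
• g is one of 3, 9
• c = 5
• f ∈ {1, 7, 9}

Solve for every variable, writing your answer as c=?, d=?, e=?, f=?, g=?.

c=5, d=9, e=7, f=1, g=3

c has just one choice, so c = 5. Eliminate 5 elsewhere: d, e.
d has just one choice, so d = 9. Remove 9 from f, g.
g must be 3 (only option left). Strike 3 from e.
e has just one choice, so e = 7. Remove 7 from f.
f has just one choice, so f = 1.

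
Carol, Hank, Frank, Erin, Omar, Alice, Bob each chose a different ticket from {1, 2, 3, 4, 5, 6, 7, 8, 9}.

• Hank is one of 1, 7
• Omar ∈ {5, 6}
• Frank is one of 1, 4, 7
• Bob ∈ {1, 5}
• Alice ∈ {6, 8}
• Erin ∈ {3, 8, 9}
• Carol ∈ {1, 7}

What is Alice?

The 2 variables Carol and Hank are confined to {1, 7}, which locks those values in; drop them from Frank, Bob.
That leaves Frank = 4.
Bob must be 5 (only option left). Eliminate 5 elsewhere: Omar.
Omar's domain is down to {6}, so Omar = 6. Strike 6 from Alice.
So Alice = 8.

8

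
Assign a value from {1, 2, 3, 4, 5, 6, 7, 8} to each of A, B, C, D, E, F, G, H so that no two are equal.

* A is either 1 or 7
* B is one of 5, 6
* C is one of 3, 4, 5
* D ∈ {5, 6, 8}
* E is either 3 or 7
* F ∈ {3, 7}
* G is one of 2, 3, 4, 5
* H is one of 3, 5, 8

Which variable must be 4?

Among the 8 variables, 1 fits only A (and all 8 values in {1, 2, 3, 4, 5, 6, 7, 8} must be used), so A = 1.
Among the 7 still-open variables, 2 fits only G (and all 7 values in {2, 3, 4, 5, 6, 7, 8} must be used), so G = 2.
Among the 6 still-open variables, 4 fits only C (and all 6 values in {3, 4, 5, 6, 7, 8} must be used), so C = 4.

C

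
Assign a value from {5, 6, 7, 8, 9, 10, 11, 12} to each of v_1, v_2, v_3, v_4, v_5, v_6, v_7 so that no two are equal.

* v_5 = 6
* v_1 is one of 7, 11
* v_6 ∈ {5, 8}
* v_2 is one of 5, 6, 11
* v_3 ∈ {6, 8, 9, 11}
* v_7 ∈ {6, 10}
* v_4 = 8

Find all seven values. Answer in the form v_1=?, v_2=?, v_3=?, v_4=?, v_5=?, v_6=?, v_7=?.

v_4's domain is down to {8}, so v_4 = 8. Remove 8 from v_3, v_6.
v_5 has just one choice, so v_5 = 6. Strike 6 from v_2, v_3, v_7.
That leaves v_6 = 5. So v_2 can't be 5.
That leaves v_7 = 10.
v_2 must be 11 (only option left). Strike 11 from v_1, v_3.
v_3's domain is down to {9}, so v_3 = 9.
That leaves v_1 = 7.

v_1=7, v_2=11, v_3=9, v_4=8, v_5=6, v_6=5, v_7=10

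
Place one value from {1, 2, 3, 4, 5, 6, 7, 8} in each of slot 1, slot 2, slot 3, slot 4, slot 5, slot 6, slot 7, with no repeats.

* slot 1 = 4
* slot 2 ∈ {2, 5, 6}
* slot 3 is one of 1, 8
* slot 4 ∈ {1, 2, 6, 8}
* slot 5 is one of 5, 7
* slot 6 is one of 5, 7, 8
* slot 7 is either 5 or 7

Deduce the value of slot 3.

slot 1 must be 4 (only option left).
The 2 variables slot 5 and slot 7 are confined to {5, 7}, which locks those values in; drop them from slot 2, slot 6.
slot 6's domain is down to {8}, so slot 6 = 8. Strike 8 from slot 3, slot 4.
So slot 3 = 1.

1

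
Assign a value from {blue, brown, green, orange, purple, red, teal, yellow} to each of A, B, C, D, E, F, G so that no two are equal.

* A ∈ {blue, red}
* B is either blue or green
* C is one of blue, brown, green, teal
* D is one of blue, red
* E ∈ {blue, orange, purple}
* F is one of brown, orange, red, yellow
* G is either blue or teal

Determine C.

A and D between them cover only {blue, red} — a naked pair. Remove those values from B, C, E, F, G.
B has just one choice, so B = green. So C can't be green.
G's domain is down to {teal}, so G = teal. Strike teal from C.
So C = brown.

brown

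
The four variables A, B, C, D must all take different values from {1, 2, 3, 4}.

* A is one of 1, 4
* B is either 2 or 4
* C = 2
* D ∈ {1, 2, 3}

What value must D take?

3

C must be 2 (only option left). So B, D can't be 2.
B must be 4 (only option left). So A can't be 4.
A's domain is down to {1}, so A = 1. Eliminate 1 elsewhere: D.
So D = 3.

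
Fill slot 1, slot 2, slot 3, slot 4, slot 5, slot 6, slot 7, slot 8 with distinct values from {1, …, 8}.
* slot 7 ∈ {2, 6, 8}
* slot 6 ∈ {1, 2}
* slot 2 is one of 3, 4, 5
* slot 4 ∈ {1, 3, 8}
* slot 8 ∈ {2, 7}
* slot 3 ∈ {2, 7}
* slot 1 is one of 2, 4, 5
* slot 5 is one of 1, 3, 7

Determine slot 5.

3

The 8 variables draw from only 8 values {1, 2, 3, 4, 5, 6, 7, 8}, so each is used; only slot 7 can be 6, hence slot 7 = 6.
Among the 7 still-open variables, 8 fits only slot 4 (and all 7 values in {1, 2, 3, 4, 5, 7, 8} must be used), so slot 4 = 8.
slot 3 and slot 8 share exactly the 2 values {2, 7}; by pigeonhole those values go to them, so strike 2, 7 from slot 1, slot 5, slot 6.
slot 6 has just one choice, so slot 6 = 1. So slot 5 can't be 1.
So slot 5 = 3.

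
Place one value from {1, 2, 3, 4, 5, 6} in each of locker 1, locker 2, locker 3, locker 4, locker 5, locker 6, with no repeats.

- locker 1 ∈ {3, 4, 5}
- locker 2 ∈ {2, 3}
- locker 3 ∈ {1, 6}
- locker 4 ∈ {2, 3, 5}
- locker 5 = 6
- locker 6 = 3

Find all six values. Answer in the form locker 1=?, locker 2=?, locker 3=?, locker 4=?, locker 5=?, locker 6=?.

locker 5's domain is down to {6}, so locker 5 = 6. Strike 6 from locker 3.
That leaves locker 6 = 3. So locker 1, locker 2, locker 4 can't be 3.
locker 2's domain is down to {2}, so locker 2 = 2. Strike 2 from locker 4.
That leaves locker 3 = 1.
That leaves locker 4 = 5. Eliminate 5 elsewhere: locker 1.
locker 1's domain is down to {4}, so locker 1 = 4.

locker 1=4, locker 2=2, locker 3=1, locker 4=5, locker 5=6, locker 6=3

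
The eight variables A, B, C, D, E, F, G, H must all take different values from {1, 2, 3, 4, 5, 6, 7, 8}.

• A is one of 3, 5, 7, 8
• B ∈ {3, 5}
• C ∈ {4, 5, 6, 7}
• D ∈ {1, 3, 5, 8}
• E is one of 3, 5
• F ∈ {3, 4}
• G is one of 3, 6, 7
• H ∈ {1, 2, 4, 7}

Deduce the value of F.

The 8 variables together cover exactly {1, 2, 3, 4, 5, 6, 7, 8} — 8 values for 8 variables — and 2 appears only in H's list, so H = 2.
Among the 7 still-open variables, 1 fits only D (and all 7 values in {1, 3, 4, 5, 6, 7, 8} must be used), so D = 1.
The 6 still-open variables together cover exactly {3, 4, 5, 6, 7, 8} — 6 values for 6 variables — and 8 appears only in A's list, so A = 8.
B and E between them cover only {3, 5} — a naked pair. Remove those values from C, F, G.
So F = 4.

4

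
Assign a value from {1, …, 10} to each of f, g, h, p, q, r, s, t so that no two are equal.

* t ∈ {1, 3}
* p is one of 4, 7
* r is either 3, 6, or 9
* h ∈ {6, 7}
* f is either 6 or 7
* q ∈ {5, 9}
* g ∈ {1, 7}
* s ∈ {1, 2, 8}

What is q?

The 2 variables f and h are confined to {6, 7}, which locks those values in; drop them from g, p, r.
g must be 1 (only option left). So s, t can't be 1.
p must be 4 (only option left).
t must be 3 (only option left). Strike 3 from r.
r's domain is down to {9}, so r = 9. Strike 9 from q.
So q = 5.

5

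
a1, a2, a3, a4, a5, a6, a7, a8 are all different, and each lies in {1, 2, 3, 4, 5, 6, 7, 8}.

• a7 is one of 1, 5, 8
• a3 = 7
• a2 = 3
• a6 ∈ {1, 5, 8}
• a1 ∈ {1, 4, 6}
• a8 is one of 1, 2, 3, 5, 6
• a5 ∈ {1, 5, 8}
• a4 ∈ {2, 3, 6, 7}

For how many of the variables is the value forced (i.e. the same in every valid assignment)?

3

a2's domain is down to {3}, so a2 = 3. Remove 3 from a4, a8.
That leaves a3 = 7. Remove 7 from a4.
The 6 still-open variables together cover exactly {1, 2, 4, 5, 6, 8} — 6 values for 6 variables — and 4 appears only in a1's list, so a1 = 4.
The 3 variables a5, a6, a7 are confined to {1, 5, 8}, which locks those values in; drop them from a8.
Determined: a1=4, a2=3, a3=7. The other variables each still have more than one consistent value. That makes 3.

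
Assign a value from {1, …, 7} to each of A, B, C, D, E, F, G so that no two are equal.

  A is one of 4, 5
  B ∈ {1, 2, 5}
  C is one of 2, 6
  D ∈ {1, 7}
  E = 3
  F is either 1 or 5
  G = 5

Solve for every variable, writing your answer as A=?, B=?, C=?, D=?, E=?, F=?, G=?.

E's domain is down to {3}, so E = 3.
G has just one choice, so G = 5. Strike 5 from A, B, F.
A has just one choice, so A = 4.
F's domain is down to {1}, so F = 1. Eliminate 1 elsewhere: B, D.
B has just one choice, so B = 2. So C can't be 2.
C has just one choice, so C = 6.
D must be 7 (only option left).

A=4, B=2, C=6, D=7, E=3, F=1, G=5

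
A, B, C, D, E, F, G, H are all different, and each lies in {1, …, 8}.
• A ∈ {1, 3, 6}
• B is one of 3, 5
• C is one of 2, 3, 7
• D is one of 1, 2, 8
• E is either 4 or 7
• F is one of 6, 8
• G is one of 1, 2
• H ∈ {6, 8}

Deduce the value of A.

3

The 8 variables together cover exactly {1, 2, 3, 4, 5, 6, 7, 8} — 8 values for 8 variables — and 4 appears only in E's list, so E = 4.
Among the 7 still-open variables, 5 fits only B (and all 7 values in {1, 2, 3, 5, 6, 7, 8} must be used), so B = 5.
Among the 6 still-open variables, 7 fits only C (and all 6 values in {1, 2, 3, 6, 7, 8} must be used), so C = 7.
The 5 still-open variables together cover exactly {1, 2, 3, 6, 8} — 5 values for 5 variables — and 3 appears only in A's list, so A = 3.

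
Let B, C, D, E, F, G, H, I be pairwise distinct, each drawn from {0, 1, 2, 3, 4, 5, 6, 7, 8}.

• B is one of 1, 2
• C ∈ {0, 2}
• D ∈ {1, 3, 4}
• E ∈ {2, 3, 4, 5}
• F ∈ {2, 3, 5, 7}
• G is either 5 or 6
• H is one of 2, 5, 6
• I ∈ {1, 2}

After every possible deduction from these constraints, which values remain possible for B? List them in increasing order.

1, 2

The 8 variables draw from only 8 values {0, 1, 2, 3, 4, 5, 6, 7}, so each is used; only C can be 0, hence C = 0.
The 7 still-open variables together cover exactly {1, 2, 3, 4, 5, 6, 7} — 7 values for 7 variables — and 7 appears only in F's list, so F = 7.
B and I between them cover only {1, 2} — a naked pair. Remove those values from D, E, H.
The 2 variables G and H are confined to {5, 6}, which locks those values in; drop them from E.
No further eliminations apply; B can still be any of 1, 2.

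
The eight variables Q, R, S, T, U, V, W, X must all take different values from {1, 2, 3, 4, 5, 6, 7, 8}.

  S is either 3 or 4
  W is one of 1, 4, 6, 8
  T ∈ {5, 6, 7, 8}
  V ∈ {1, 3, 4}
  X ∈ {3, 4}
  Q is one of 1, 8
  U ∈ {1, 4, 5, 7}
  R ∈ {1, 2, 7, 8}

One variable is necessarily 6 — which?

W

Among the 8 variables, 2 fits only R (and all 8 values in {1, 2, 3, 4, 5, 6, 7, 8} must be used), so R = 2.
The 2 variables S and X are confined to {3, 4}, which locks those values in; drop them from U, V, W.
V has just one choice, so V = 1. Strike 1 from Q, U, W.
Q has just one choice, so Q = 8. Strike 8 from T, W.
So 6 goes to W.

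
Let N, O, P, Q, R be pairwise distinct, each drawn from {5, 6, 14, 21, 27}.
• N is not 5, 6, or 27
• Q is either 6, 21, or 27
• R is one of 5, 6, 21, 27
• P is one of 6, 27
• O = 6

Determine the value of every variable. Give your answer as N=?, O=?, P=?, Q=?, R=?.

N=14, O=6, P=27, Q=21, R=5

O has just one choice, so O = 6. Remove 6 from P, Q, R.
P must be 27 (only option left). Remove 27 from Q, R.
Q must be 21 (only option left). So N, R can't be 21.
R must be 5 (only option left).
N has just one choice, so N = 14.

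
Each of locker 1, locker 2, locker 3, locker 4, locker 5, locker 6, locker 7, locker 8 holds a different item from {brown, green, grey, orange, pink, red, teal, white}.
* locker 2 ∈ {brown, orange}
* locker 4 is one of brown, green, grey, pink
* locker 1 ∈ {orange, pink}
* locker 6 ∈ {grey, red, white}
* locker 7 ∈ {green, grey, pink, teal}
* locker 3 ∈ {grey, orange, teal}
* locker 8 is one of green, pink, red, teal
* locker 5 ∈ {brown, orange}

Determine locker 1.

Among the 8 variables, white fits only locker 6 (and all 8 values in {brown, green, grey, orange, pink, red, teal, white} must be used), so locker 6 = white.
The 7 still-open variables draw from only 7 values {brown, green, grey, orange, pink, red, teal}, so each is used; only locker 8 can be red, hence locker 8 = red.
locker 2 and locker 5 between them cover only {brown, orange} — a naked pair. Remove those values from locker 1, locker 3, locker 4.
So locker 1 = pink.

pink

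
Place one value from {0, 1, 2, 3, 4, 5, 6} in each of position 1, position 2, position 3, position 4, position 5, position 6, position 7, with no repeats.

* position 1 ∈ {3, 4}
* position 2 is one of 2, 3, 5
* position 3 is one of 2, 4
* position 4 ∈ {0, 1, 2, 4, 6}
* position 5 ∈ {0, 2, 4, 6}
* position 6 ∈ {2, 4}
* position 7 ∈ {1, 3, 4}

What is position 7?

The 7 variables together cover exactly {0, 1, 2, 3, 4, 5, 6} — 7 values for 7 variables — and 5 appears only in position 2's list, so position 2 = 5.
The 2 variables position 3 and position 6 are confined to {2, 4}, which locks those values in; drop them from position 1, position 4, position 5, position 7.
That leaves position 1 = 3. So position 7 can't be 3.
So position 7 = 1.

1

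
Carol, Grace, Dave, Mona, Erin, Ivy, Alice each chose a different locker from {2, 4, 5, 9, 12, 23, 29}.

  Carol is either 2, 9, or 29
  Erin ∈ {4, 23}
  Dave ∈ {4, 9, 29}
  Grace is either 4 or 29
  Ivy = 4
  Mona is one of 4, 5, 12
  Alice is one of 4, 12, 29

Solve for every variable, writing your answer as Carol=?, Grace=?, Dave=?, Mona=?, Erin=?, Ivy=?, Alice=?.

Ivy must be 4 (only option left). Strike 4 from Grace, Dave, Mona, Erin, Alice.
Grace must be 29 (only option left). Remove 29 from Carol, Dave, Alice.
Dave has just one choice, so Dave = 9. So Carol can't be 9.
That leaves Erin = 23.
That leaves Alice = 12. Eliminate 12 elsewhere: Mona.
Carol's domain is down to {2}, so Carol = 2.
That leaves Mona = 5.

Carol=2, Grace=29, Dave=9, Mona=5, Erin=23, Ivy=4, Alice=12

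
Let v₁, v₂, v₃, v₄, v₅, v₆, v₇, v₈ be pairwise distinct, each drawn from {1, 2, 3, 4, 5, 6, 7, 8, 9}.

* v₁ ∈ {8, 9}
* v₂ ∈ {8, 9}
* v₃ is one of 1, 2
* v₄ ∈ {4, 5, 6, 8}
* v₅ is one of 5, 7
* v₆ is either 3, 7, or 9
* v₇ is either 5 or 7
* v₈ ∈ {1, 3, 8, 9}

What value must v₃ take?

2

The 2 variables v₁ and v₂ are confined to {8, 9}, which locks those values in; drop them from v₄, v₆, v₈.
v₅ and v₇ share exactly the 2 values {5, 7}; by pigeonhole those values go to them, so strike 5, 7 from v₄, v₆.
v₆ must be 3 (only option left). Remove 3 from v₈.
v₈ must be 1 (only option left). So v₃ can't be 1.
So v₃ = 2.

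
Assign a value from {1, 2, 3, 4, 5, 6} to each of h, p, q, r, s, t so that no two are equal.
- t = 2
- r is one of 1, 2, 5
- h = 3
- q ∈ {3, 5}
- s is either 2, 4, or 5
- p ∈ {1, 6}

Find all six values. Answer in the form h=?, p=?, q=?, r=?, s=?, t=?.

h must be 3 (only option left). Strike 3 from q.
q must be 5 (only option left). Eliminate 5 elsewhere: r, s.
t's domain is down to {2}, so t = 2. Eliminate 2 elsewhere: r, s.
r has just one choice, so r = 1. Eliminate 1 elsewhere: p.
s's domain is down to {4}, so s = 4.
That leaves p = 6.

h=3, p=6, q=5, r=1, s=4, t=2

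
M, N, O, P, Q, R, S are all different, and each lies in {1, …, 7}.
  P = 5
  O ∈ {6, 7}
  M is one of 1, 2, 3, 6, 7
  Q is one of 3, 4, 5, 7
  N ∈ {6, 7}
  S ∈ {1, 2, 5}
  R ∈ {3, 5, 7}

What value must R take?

P has just one choice, so P = 5. Strike 5 from Q, R, S.
Among the 6 still-open variables, 4 fits only Q (and all 6 values in {1, 2, 3, 4, 6, 7} must be used), so Q = 4.
The 2 variables N and O are confined to {6, 7}, which locks those values in; drop them from M, R.
So R = 3.

3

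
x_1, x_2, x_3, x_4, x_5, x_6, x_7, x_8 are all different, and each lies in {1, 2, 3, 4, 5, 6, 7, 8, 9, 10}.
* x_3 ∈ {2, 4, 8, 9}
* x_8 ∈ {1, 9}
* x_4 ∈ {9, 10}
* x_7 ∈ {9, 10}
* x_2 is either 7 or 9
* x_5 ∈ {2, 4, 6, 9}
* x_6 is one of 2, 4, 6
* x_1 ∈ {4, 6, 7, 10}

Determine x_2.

7

The 8 variables together cover exactly {1, 2, 4, 6, 7, 8, 9, 10} — 8 values for 8 variables — and 1 appears only in x_8's list, so x_8 = 1.
The 7 still-open variables draw from only 7 values {2, 4, 6, 7, 8, 9, 10}, so each is used; only x_3 can be 8, hence x_3 = 8.
x_4 and x_7 share exactly the 2 values {9, 10}; by pigeonhole those values go to them, so strike 9, 10 from x_1, x_2, x_5.
So x_2 = 7.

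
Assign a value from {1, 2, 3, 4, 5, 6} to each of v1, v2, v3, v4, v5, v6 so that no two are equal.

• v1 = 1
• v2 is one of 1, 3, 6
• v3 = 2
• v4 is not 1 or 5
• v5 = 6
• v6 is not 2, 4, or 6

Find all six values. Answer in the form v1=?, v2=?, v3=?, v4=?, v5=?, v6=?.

v1=1, v2=3, v3=2, v4=4, v5=6, v6=5

v1's domain is down to {1}, so v1 = 1. Strike 1 from v2, v6.
That leaves v3 = 2. So v4 can't be 2.
v5 has just one choice, so v5 = 6. So v2, v4 can't be 6.
v2 must be 3 (only option left). Eliminate 3 elsewhere: v4, v6.
That leaves v4 = 4.
That leaves v6 = 5.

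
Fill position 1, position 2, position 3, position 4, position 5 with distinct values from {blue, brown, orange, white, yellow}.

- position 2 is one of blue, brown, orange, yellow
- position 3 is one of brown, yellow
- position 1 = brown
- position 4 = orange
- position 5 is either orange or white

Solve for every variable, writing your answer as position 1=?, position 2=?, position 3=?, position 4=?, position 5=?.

position 1=brown, position 2=blue, position 3=yellow, position 4=orange, position 5=white

position 1's domain is down to {brown}, so position 1 = brown. Eliminate brown elsewhere: position 2, position 3.
position 3 must be yellow (only option left). Strike yellow from position 2.
position 4 has just one choice, so position 4 = orange. So position 2, position 5 can't be orange.
position 5's domain is down to {white}, so position 5 = white.
position 2's domain is down to {blue}, so position 2 = blue.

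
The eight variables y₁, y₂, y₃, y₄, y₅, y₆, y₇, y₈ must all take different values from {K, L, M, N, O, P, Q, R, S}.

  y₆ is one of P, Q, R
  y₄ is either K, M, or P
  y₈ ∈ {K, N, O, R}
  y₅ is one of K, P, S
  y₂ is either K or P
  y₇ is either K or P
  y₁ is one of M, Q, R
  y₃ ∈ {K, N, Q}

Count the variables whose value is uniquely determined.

The 8 variables together cover exactly {K, M, N, O, P, Q, R, S} — 8 values for 8 variables — and O appears only in y₈'s list, so y₈ = O.
Among the 7 still-open variables, N fits only y₃ (and all 7 values in {K, M, N, P, Q, R, S} must be used), so y₃ = N.
The 6 still-open variables draw from only 6 values {K, M, P, Q, R, S}, so each is used; only y₅ can be S, hence y₅ = S.
y₂ and y₇ share exactly the 2 values {K, P}; by pigeonhole those values go to them, so strike K, P from y₄, y₆.
y₄ has just one choice, so y₄ = M. Eliminate M elsewhere: y₁.
Determined: y₃=N, y₄=M, y₅=S, y₈=O. The other variables each still have more than one consistent value. That makes 4.

4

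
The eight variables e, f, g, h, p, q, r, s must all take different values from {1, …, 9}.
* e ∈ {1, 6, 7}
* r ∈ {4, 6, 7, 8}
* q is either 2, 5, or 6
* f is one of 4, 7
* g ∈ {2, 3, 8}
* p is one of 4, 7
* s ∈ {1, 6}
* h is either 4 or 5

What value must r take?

Among the 8 variables, 3 fits only g (and all 8 values in {1, 2, 3, 4, 5, 6, 7, 8} must be used), so g = 3.
The 7 still-open variables together cover exactly {1, 2, 4, 5, 6, 7, 8} — 7 values for 7 variables — and 2 appears only in q's list, so q = 2.
The 6 still-open variables together cover exactly {1, 4, 5, 6, 7, 8} — 6 values for 6 variables — and 5 appears only in h's list, so h = 5.
The 5 still-open variables draw from only 5 values {1, 4, 6, 7, 8}, so each is used; only r can be 8, hence r = 8.

8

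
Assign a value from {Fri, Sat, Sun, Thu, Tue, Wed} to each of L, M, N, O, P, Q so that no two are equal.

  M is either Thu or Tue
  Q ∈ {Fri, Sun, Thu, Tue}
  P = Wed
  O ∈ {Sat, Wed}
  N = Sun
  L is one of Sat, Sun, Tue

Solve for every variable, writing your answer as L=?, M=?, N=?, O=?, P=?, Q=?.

N's domain is down to {Sun}, so N = Sun. Strike Sun from L, Q.
P's domain is down to {Wed}, so P = Wed. Remove Wed from O.
O has just one choice, so O = Sat. Remove Sat from L.
L has just one choice, so L = Tue. So M, Q can't be Tue.
M has just one choice, so M = Thu. So Q can't be Thu.
Q must be Fri (only option left).

L=Tue, M=Thu, N=Sun, O=Sat, P=Wed, Q=Fri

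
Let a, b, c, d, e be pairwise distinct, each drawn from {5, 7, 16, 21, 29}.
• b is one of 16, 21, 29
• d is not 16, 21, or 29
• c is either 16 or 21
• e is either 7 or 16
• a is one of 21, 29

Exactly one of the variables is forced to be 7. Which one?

The 5 variables together cover exactly {5, 7, 16, 21, 29} — 5 values for 5 variables — and 5 appears only in d's list, so d = 5.
Among the 4 still-open variables, 7 fits only e (and all 4 values in {7, 16, 21, 29} must be used), so e = 7.

e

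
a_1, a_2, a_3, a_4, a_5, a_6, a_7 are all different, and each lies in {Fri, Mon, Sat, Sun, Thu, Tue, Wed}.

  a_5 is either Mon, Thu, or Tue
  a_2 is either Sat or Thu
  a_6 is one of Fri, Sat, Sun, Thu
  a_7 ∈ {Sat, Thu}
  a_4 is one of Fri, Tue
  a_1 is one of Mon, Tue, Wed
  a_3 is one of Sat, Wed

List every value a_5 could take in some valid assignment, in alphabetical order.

Mon, Tue

The 7 variables draw from only 7 values {Fri, Mon, Sat, Sun, Thu, Tue, Wed}, so each is used; only a_6 can be Sun, hence a_6 = Sun.
The 6 still-open variables together cover exactly {Fri, Mon, Sat, Thu, Tue, Wed} — 6 values for 6 variables — and Fri appears only in a_4's list, so a_4 = Fri.
a_2 and a_7 share exactly the 2 values {Sat, Thu}; by pigeonhole those values go to them, so strike Sat, Thu from a_3, a_5.
That leaves a_3 = Wed. Eliminate Wed elsewhere: a_1.
No further eliminations apply; a_5 can still be any of Mon, Tue.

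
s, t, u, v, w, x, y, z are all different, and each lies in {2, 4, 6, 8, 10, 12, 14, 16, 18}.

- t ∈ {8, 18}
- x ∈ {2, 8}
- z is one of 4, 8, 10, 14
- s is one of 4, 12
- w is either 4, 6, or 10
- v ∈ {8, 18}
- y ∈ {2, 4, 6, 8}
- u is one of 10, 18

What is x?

2

The 8 variables draw from only 8 values {2, 4, 6, 8, 10, 12, 14, 18}, so each is used; only s can be 12, hence s = 12.
The 7 still-open variables draw from only 7 values {2, 4, 6, 8, 10, 14, 18}, so each is used; only z can be 14, hence z = 14.
The 2 variables t and v are confined to {8, 18}, which locks those values in; drop them from u, x, y.
So x = 2.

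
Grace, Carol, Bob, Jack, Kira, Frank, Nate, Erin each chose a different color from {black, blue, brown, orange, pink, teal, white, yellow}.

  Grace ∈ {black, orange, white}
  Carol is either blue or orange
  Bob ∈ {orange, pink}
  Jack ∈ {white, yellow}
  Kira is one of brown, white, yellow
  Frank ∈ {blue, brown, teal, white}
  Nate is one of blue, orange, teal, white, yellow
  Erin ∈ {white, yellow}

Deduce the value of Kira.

brown

The 8 variables draw from only 8 values {black, blue, brown, orange, pink, teal, white, yellow}, so each is used; only Grace can be black, hence Grace = black.
The 7 still-open variables draw from only 7 values {blue, brown, orange, pink, teal, white, yellow}, so each is used; only Bob can be pink, hence Bob = pink.
Jack and Erin share exactly the 2 values {white, yellow}; by pigeonhole those values go to them, so strike white, yellow from Kira, Frank, Nate.
So Kira = brown.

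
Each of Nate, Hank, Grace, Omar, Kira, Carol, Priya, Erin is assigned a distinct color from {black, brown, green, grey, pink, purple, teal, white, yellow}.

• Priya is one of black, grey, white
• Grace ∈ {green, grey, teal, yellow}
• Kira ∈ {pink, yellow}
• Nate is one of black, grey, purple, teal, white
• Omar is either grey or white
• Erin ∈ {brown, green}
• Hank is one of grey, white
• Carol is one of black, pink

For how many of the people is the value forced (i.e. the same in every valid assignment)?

The 2 variables Hank and Omar are confined to {grey, white}, which locks those values in; drop them from Nate, Grace, Priya.
Priya must be black (only option left). Remove black from Nate, Carol.
That leaves Carol = pink. Strike pink from Kira.
Kira's domain is down to {yellow}, so Kira = yellow. Strike yellow from Grace.
Determined: Kira=yellow, Carol=pink, Priya=black. The other people each still have more than one consistent value. That makes 3.

3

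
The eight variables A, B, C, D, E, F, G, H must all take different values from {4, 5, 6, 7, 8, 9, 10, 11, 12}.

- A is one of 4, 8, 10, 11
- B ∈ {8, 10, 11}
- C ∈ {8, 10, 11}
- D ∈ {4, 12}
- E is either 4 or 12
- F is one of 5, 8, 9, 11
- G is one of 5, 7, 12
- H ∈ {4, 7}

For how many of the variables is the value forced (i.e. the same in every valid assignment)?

The 8 variables together cover exactly {4, 5, 7, 8, 9, 10, 11, 12} — 8 values for 8 variables — and 9 appears only in F's list, so F = 9.
The 7 still-open variables together cover exactly {4, 5, 7, 8, 10, 11, 12} — 7 values for 7 variables — and 5 appears only in G's list, so G = 5.
The 6 still-open variables draw from only 6 values {4, 7, 8, 10, 11, 12}, so each is used; only H can be 7, hence H = 7.
The 2 variables D and E are confined to {4, 12}, which locks those values in; drop them from A.
Determined: F=9, G=5, H=7. The other variables each still have more than one consistent value. That makes 3.

3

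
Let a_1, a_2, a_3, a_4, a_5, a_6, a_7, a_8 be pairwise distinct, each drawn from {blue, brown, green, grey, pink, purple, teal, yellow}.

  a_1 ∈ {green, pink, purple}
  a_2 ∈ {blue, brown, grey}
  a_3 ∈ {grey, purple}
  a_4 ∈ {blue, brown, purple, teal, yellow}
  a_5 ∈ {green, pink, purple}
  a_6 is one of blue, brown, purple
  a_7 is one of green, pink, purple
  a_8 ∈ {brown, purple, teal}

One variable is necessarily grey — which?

a_3

Among the 8 variables, yellow fits only a_4 (and all 8 values in {blue, brown, green, grey, pink, purple, teal, yellow} must be used), so a_4 = yellow.
The 7 still-open variables draw from only 7 values {blue, brown, green, grey, pink, purple, teal}, so each is used; only a_8 can be teal, hence a_8 = teal.
The 3 variables a_1, a_5, a_7 are confined to {green, pink, purple}, which locks those values in; drop them from a_3, a_6.
So grey goes to a_3.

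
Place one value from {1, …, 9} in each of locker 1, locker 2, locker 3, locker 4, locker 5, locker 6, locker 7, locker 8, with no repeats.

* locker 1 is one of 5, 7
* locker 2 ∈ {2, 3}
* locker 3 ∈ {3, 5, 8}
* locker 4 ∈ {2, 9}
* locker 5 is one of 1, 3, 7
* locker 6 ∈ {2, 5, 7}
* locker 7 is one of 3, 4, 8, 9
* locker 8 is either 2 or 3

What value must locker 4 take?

Among the 8 variables, 1 fits only locker 5 (and all 8 values in {1, 2, 3, 4, 5, 7, 8, 9} must be used), so locker 5 = 1.
Among the 7 still-open variables, 4 fits only locker 7 (and all 7 values in {2, 3, 4, 5, 7, 8, 9} must be used), so locker 7 = 4.
The 6 still-open variables draw from only 6 values {2, 3, 5, 7, 8, 9}, so each is used; only locker 3 can be 8, hence locker 3 = 8.
Among the 5 still-open variables, 9 fits only locker 4 (and all 5 values in {2, 3, 5, 7, 9} must be used), so locker 4 = 9.

9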